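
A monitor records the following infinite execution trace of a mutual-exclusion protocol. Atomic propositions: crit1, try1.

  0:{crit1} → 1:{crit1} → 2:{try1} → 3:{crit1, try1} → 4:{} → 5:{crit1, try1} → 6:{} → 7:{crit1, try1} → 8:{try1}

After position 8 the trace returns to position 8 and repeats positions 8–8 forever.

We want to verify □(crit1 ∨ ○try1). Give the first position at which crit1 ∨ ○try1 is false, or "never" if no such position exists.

crit1 ∨ ○try1 holds at every position 0..8, and those are all the positions the trace ever visits, so the invariant □(crit1 ∨ ○try1) is never violated.

never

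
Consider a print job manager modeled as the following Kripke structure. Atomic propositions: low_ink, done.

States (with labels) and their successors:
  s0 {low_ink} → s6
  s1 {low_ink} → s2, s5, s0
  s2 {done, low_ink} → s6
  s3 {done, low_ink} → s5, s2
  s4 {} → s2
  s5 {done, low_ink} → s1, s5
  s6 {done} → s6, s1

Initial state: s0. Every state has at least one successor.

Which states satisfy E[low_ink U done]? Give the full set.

{s0, s1, s2, s3, s5, s6}

States satisfying low_ink: {s0, s1, s2, s3, s5}.
States satisfying done: {s2, s3, s5, s6}.
States satisfying E[low_ink U done]: {s0, s1, s2, s3, s5, s6}.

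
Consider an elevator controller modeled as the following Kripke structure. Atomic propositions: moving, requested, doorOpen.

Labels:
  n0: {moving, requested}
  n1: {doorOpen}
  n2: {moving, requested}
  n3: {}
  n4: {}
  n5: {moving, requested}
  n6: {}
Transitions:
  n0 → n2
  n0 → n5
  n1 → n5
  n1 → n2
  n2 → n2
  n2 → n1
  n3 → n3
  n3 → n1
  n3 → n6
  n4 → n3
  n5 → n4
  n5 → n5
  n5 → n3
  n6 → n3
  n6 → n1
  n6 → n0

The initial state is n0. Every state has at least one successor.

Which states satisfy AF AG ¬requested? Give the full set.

States satisfying AG ¬requested: ∅.
States satisfying AF AG ¬requested: ∅.

none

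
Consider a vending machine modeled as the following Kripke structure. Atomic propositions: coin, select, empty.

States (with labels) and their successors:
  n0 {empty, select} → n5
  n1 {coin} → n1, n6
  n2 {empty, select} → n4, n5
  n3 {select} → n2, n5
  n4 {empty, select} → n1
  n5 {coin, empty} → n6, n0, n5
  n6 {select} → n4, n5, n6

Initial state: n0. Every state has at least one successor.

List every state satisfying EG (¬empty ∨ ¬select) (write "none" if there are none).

States satisfying ¬empty ∨ ¬select: {n1, n3, n5, n6}.
States satisfying EG (¬empty ∨ ¬select): {n1, n3, n5, n6}.

{n1, n3, n5, n6}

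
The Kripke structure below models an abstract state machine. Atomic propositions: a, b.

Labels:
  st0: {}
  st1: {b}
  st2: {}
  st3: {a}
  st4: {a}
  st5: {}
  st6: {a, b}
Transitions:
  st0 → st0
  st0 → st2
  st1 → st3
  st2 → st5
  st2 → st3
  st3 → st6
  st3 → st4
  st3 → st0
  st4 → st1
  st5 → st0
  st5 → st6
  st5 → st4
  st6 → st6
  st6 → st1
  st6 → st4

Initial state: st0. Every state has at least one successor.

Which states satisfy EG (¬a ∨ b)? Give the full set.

{st0, st2, st5, st6}

States satisfying ¬a ∨ b: {st0, st1, st2, st5, st6}.
States satisfying EG (¬a ∨ b): {st0, st2, st5, st6}.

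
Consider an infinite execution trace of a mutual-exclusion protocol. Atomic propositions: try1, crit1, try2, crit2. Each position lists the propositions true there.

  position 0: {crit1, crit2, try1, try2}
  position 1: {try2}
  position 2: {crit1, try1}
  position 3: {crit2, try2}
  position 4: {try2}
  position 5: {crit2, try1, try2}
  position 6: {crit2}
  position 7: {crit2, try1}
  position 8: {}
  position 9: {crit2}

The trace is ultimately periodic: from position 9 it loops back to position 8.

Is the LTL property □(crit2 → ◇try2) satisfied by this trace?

No

crit2 → ◇try2 must hold at every position from 0 onward. It fails at position 6, so □(crit2 → ◇try2) is false.
Positions where crit2 holds: 0, 3, 5, 6, 7, 9.
Check ◇try2 at each: 0→ok, 3→ok, 5→ok, 6→fails, 7→fails, 9→fails.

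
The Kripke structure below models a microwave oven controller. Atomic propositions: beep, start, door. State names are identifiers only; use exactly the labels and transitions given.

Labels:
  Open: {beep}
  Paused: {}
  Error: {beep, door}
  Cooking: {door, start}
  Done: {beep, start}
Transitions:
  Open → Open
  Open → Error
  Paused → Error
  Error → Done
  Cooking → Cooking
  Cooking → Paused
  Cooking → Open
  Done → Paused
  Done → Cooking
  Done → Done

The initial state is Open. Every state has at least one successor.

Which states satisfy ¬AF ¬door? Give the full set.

States satisfying ¬door: {Open, Paused, Done}.
States satisfying AF ¬door: {Open, Paused, Error, Done}.
States satisfying ¬AF ¬door: {Cooking}.

{Cooking}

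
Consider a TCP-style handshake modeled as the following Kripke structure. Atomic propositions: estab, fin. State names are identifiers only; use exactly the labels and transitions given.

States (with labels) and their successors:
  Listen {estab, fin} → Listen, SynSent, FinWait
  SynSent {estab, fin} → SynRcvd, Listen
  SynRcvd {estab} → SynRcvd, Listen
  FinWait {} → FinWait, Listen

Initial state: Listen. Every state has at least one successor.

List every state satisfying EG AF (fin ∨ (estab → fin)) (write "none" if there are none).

States satisfying AF (fin ∨ (estab → fin)): {Listen, SynSent, FinWait}.
States satisfying EG AF (fin ∨ (estab → fin)): {Listen, SynSent, FinWait}.

{Listen, SynSent, FinWait}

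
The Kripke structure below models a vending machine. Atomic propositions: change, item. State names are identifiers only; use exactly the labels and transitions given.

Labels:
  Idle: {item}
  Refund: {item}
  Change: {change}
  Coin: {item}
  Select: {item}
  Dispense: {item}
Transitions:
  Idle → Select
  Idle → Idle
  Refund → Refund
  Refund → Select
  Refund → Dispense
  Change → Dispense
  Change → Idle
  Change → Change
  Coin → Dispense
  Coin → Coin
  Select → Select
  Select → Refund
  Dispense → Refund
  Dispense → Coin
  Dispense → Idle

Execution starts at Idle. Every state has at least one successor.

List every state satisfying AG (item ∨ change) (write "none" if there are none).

States satisfying item ∨ change: {Idle, Refund, Change, Coin, Select, Dispense}.
States satisfying AG (item ∨ change): {Idle, Refund, Change, Coin, Select, Dispense}.

{Idle, Refund, Change, Coin, Select, Dispense}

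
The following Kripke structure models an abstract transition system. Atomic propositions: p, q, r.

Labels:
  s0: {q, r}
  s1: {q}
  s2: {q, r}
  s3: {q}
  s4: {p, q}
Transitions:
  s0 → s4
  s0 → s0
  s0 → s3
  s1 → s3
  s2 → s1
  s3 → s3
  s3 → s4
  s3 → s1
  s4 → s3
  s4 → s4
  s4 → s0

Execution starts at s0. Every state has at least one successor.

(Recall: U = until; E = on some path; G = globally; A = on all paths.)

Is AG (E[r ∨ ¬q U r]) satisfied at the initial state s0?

States satisfying E[r ∨ ¬q U r]: {s0, s2}.
States satisfying AG (E[r ∨ ¬q U r]): ∅.
s1 is reachable from s0 and violates E[r ∨ ¬q U r], so AG fails at s0.
s0 ∉ Sat(AG (E[r ∨ ¬q U r])).

Violated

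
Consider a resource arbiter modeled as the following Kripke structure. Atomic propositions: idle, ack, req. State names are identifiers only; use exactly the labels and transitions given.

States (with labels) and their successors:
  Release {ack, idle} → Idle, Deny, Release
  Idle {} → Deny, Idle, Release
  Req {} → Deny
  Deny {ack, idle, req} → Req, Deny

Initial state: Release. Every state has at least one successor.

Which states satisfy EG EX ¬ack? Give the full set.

{Release, Idle, Deny}

States satisfying EX ¬ack: {Release, Idle, Deny}.
States satisfying EG EX ¬ack: {Release, Idle, Deny}.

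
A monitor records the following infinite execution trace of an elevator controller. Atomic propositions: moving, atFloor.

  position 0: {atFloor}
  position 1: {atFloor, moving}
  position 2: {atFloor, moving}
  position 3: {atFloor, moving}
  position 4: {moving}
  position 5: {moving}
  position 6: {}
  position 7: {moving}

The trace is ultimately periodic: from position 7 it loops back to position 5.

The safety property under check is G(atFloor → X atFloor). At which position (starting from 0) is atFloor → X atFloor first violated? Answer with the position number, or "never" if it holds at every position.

3

Check atFloor → X atFloor at each position in order: 0 ✓, 1 ✓, 2 ✓.
At position 3 the labels are {atFloor, moving} and the next position 4 has {moving}, so atFloor → X atFloor is false there. This is the first violation.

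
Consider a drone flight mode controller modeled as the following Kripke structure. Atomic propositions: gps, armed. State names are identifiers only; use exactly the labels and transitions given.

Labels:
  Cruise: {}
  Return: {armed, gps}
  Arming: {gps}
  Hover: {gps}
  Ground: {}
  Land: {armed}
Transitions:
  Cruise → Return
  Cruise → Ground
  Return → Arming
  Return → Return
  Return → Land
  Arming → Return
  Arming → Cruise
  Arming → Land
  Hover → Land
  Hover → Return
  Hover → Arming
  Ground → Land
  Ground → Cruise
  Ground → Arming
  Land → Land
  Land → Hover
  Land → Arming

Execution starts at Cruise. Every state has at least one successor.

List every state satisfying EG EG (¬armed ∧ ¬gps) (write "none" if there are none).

States satisfying EG (¬armed ∧ ¬gps): {Cruise, Ground}.
States satisfying EG EG (¬armed ∧ ¬gps): {Cruise, Ground}.

{Cruise, Ground}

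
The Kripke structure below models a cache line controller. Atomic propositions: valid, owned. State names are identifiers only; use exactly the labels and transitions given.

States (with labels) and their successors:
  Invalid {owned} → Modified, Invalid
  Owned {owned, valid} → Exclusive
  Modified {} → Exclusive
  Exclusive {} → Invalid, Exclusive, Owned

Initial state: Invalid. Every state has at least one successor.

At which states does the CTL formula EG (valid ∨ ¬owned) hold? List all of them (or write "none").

States satisfying valid ∨ ¬owned: {Owned, Modified, Exclusive}.
States satisfying EG (valid ∨ ¬owned): {Owned, Modified, Exclusive}.

{Owned, Modified, Exclusive}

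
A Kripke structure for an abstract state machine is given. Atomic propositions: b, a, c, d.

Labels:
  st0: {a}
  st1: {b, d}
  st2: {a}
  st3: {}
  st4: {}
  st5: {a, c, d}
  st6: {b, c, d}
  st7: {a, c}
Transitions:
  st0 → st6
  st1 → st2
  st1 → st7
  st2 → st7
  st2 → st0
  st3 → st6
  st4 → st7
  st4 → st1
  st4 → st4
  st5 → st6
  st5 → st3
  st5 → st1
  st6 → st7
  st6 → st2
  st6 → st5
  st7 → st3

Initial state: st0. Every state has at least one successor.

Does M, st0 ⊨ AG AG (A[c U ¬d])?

Violated

States satisfying AG (A[c U ¬d]): ∅.
States satisfying AG AG (A[c U ¬d]): ∅.
st0 is reachable from st0 and violates AG (A[c U ¬d]), so AG fails at st0.
st0 ∉ Sat(AG AG (A[c U ¬d])).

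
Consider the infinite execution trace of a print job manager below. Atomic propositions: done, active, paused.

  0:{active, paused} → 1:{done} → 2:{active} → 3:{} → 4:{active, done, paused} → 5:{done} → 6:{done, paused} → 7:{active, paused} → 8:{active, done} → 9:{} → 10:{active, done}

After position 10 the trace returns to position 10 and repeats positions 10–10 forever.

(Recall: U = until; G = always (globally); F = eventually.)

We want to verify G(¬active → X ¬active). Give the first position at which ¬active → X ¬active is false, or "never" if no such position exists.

Check ¬active → X ¬active at each position in order: 0 ✓.
At position 1 the labels are {done} and the next position 2 has {active}, so ¬active → X ¬active is false there. This is the first violation.

1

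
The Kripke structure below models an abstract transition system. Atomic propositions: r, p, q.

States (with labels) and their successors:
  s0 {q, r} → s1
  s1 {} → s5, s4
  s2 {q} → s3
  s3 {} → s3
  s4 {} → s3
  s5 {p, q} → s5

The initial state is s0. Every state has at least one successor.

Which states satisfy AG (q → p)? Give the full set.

{s1, s3, s4, s5}

States satisfying q → p: {s1, s3, s4, s5}.
States satisfying AG (q → p): {s1, s3, s4, s5}.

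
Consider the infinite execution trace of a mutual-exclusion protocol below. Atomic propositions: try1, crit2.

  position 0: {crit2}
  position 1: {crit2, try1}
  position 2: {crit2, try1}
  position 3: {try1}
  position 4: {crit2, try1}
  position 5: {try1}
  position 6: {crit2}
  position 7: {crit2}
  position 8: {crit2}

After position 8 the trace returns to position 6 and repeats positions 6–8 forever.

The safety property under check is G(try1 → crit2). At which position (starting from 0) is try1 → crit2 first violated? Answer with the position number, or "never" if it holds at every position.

Check try1 → crit2 at each position in order: 0 ✓, 1 ✓, 2 ✓.
At position 3 the labels are {try1}, so try1 → crit2 is false there. This is the first violation.

3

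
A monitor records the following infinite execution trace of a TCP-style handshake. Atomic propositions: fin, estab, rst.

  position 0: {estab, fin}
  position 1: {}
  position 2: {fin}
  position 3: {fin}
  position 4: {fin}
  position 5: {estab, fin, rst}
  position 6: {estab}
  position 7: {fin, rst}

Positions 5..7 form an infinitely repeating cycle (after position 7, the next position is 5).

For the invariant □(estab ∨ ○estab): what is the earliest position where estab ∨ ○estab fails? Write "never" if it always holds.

Check estab ∨ ○estab at each position in order: 0 ✓.
At position 1 the labels are {} and the next position 2 has {fin}, so estab ∨ ○estab is false there. This is the first violation.

1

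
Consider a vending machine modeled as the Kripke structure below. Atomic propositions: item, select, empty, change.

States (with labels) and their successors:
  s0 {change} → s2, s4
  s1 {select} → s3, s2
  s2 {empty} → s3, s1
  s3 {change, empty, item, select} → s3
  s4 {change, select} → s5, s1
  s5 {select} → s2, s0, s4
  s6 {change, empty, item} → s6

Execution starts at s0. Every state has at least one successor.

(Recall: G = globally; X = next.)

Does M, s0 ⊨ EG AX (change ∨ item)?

Violated

States satisfying AX (change ∨ item): {s3, s6}.
States satisfying EG AX (change ∨ item): {s3, s6}.
No suitable path/successor from s0 witnesses the formula.
s0 ∉ Sat(EG AX (change ∨ item)).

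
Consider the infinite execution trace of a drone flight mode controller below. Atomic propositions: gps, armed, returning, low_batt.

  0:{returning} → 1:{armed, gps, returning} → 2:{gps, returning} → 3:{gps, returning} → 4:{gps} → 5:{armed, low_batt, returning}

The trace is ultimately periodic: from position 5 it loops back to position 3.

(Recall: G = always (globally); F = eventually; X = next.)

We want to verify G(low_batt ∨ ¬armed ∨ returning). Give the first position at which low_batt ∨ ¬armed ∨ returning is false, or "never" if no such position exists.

never

low_batt ∨ ¬armed ∨ returning holds at every position 0..5, and those are all the positions the trace ever visits, so the invariant G(low_batt ∨ ¬armed ∨ returning) is never violated.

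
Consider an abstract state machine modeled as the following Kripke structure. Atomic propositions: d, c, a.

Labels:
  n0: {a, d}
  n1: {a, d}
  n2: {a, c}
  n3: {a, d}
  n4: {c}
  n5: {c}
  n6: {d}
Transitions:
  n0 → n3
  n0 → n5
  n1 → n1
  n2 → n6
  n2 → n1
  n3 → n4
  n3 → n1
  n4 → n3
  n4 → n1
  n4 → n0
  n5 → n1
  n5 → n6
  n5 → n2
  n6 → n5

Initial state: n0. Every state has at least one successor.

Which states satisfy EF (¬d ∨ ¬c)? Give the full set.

{n0, n1, n2, n3, n4, n5, n6}

States satisfying ¬d ∨ ¬c: {n0, n1, n2, n3, n4, n5, n6}.
States satisfying EF (¬d ∨ ¬c): {n0, n1, n2, n3, n4, n5, n6}.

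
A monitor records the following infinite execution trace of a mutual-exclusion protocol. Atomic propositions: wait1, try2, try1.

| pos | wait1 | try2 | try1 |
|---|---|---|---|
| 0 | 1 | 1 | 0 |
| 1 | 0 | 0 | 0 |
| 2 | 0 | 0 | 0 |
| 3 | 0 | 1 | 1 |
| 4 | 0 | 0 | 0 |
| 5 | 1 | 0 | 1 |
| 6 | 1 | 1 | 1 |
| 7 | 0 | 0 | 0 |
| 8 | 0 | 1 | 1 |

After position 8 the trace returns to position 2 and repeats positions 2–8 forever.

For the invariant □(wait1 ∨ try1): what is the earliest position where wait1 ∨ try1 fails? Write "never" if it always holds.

1

Check wait1 ∨ try1 at each position in order: 0 ✓.
At position 1 the labels are {}, so wait1 ∨ try1 is false there. This is the first violation.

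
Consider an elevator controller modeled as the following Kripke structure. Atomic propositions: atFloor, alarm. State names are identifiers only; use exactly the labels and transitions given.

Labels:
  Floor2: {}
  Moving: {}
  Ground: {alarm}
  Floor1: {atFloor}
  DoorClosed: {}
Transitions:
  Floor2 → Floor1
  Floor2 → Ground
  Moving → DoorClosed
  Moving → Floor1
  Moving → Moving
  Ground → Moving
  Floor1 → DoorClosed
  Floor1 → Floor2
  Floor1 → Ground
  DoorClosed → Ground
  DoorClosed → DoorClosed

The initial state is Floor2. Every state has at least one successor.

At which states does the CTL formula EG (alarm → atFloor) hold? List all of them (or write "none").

States satisfying alarm → atFloor: {Floor2, Moving, Floor1, DoorClosed}.
States satisfying EG (alarm → atFloor): {Floor2, Moving, Floor1, DoorClosed}.

{Floor2, Moving, Floor1, DoorClosed}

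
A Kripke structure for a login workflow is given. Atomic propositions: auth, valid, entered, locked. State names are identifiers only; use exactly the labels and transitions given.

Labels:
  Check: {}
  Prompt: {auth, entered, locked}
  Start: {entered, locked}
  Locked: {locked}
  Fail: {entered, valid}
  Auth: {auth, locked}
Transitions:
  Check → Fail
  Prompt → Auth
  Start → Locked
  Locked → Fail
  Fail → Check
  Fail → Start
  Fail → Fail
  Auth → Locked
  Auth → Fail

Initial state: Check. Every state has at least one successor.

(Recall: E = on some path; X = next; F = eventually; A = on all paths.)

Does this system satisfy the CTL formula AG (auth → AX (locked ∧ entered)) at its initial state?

States satisfying auth → AX (locked ∧ entered): {Check, Start, Locked, Fail}.
States satisfying AG (auth → AX (locked ∧ entered)): {Check, Start, Locked, Fail}.
Every state reachable from Check satisfies auth → AX (locked ∧ entered).
Check ∈ Sat(AG (auth → AX (locked ∧ entered))).

Yes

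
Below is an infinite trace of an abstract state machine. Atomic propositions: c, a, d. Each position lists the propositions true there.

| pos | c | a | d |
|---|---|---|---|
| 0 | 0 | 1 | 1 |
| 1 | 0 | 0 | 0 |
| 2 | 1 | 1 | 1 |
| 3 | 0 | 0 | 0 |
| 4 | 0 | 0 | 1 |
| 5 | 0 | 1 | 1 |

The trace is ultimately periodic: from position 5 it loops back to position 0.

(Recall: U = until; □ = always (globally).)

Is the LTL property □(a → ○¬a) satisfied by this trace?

No

a → ○¬a must hold at every position from 0 onward. It fails at position 5, so □(a → ○¬a) is false.
Positions where a holds: 0, 2, 5.
Check ○¬a at each: 0→ok, 2→ok, 5→fails.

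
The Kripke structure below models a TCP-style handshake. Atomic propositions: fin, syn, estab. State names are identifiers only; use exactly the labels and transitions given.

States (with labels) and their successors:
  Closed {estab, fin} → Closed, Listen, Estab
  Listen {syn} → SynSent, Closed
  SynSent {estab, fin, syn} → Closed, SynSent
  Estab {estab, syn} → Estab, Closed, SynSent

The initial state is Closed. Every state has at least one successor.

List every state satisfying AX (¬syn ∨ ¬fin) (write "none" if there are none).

States satisfying ¬syn ∨ ¬fin: {Closed, Listen, Estab}.
States satisfying AX (¬syn ∨ ¬fin): {Closed}.

{Closed}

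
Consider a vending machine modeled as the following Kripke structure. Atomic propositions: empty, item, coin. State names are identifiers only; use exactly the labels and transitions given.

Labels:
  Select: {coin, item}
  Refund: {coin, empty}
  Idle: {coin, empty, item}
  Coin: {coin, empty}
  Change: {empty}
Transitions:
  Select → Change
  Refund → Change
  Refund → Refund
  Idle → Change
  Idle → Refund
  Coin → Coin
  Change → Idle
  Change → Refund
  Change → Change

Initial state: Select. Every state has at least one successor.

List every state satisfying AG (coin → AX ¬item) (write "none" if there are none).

{Select, Refund, Idle, Coin, Change}

States satisfying coin → AX ¬item: {Select, Refund, Idle, Coin, Change}.
States satisfying AG (coin → AX ¬item): {Select, Refund, Idle, Coin, Change}.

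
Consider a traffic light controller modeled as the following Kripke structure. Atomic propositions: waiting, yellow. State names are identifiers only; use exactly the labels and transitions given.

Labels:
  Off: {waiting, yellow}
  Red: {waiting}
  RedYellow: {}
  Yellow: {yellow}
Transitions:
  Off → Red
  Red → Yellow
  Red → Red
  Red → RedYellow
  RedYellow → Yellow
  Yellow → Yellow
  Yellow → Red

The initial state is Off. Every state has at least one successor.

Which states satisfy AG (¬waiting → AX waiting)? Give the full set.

States satisfying ¬waiting → AX waiting: {Off, Red}.
States satisfying AG (¬waiting → AX waiting): ∅.

none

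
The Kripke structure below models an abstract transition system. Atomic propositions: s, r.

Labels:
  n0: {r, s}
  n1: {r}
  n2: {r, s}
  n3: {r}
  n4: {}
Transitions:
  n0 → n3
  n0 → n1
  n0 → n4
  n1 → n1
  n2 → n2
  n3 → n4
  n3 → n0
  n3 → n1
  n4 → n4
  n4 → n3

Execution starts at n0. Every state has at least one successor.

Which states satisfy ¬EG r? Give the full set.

States satisfying r: {n0, n1, n2, n3}.
States satisfying EG r: {n0, n1, n2, n3}.
States satisfying ¬EG r: {n4}.

{n4}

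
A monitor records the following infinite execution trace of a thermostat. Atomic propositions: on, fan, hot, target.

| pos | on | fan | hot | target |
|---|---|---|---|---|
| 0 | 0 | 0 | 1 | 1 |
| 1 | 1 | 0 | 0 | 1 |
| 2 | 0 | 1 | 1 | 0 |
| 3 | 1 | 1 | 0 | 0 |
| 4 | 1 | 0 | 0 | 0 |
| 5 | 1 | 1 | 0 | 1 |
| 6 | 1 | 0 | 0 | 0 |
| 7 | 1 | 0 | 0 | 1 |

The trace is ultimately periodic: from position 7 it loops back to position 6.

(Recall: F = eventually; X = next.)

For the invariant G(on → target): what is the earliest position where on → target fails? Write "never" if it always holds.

3

Check on → target at each position in order: 0 ✓, 1 ✓, 2 ✓.
At position 3 the labels are {fan, on}, so on → target is false there. This is the first violation.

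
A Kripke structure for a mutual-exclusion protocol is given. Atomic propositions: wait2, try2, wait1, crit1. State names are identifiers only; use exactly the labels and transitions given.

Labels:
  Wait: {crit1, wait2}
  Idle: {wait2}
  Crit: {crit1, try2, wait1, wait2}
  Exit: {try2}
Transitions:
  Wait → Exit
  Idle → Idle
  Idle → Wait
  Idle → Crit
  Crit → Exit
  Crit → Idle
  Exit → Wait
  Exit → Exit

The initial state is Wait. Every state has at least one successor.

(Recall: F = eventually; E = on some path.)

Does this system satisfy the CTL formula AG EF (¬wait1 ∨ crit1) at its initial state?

States satisfying EF (¬wait1 ∨ crit1): {Wait, Idle, Crit, Exit}.
States satisfying AG EF (¬wait1 ∨ crit1): {Wait, Idle, Crit, Exit}.
Every state reachable from Wait satisfies EF (¬wait1 ∨ crit1).
Wait ∈ Sat(AG EF (¬wait1 ∨ crit1)).

Holds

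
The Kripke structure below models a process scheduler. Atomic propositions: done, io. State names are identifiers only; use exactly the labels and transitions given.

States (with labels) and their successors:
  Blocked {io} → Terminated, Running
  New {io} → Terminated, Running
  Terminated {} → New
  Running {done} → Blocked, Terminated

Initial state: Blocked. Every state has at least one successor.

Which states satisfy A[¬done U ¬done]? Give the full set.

States satisfying ¬done: {Blocked, New, Terminated}.
States satisfying A[¬done U ¬done]: {Blocked, New, Terminated}.

{Blocked, New, Terminated}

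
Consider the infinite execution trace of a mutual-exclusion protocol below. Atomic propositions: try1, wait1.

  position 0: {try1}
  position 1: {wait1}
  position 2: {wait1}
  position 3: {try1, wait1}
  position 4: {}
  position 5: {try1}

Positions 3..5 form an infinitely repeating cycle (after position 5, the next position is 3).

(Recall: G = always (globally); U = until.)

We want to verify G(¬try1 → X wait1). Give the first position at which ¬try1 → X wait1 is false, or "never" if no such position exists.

Check ¬try1 → X wait1 at each position in order: 0 ✓, 1 ✓, 2 ✓, 3 ✓.
At position 4 the labels are {} and the next position 5 has {try1}, so ¬try1 → X wait1 is false there. This is the first violation.

4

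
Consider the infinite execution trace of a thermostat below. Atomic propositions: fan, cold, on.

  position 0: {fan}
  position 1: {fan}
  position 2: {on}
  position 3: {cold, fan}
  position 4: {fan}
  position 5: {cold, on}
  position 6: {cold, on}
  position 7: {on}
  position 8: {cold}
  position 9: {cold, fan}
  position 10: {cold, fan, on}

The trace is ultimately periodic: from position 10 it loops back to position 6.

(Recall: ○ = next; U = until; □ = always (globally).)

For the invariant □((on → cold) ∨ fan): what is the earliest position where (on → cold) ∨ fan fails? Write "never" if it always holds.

2

Check (on → cold) ∨ fan at each position in order: 0 ✓, 1 ✓.
At position 2 the labels are {on}, so (on → cold) ∨ fan is false there. This is the first violation.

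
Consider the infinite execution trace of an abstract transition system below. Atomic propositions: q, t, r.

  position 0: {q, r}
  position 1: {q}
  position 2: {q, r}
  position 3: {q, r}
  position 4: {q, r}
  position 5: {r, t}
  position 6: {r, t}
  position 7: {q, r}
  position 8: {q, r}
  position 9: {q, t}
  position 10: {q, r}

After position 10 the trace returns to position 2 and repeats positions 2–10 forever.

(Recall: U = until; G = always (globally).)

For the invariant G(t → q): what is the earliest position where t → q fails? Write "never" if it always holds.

Check t → q at each position in order: 0 ✓, 1 ✓, 2 ✓, 3 ✓, 4 ✓.
At position 5 the labels are {r, t}, so t → q is false there. This is the first violation.

5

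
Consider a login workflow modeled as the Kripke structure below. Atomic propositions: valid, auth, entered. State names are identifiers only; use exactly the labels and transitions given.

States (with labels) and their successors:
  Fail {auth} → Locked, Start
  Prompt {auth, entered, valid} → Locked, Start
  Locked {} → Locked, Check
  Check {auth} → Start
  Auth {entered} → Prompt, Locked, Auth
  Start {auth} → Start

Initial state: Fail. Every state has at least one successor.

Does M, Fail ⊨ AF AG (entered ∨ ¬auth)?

States satisfying AG (entered ∨ ¬auth): ∅.
States satisfying AF AG (entered ∨ ¬auth): ∅.
There is a path from Fail along which AG (entered ∨ ¬auth) never holds.
Fail ∉ Sat(AF AG (entered ∨ ¬auth)).

No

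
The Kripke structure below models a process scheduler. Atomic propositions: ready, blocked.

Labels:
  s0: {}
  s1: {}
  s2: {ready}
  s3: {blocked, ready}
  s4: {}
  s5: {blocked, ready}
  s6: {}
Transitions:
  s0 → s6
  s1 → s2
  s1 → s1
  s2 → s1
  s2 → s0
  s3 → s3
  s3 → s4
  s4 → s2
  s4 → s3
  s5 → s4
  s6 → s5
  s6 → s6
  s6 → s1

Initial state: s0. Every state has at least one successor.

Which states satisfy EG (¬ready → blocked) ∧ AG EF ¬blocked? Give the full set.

States satisfying ¬ready → blocked: {s2, s3, s5}.
States satisfying EG (¬ready → blocked): {s3}.
States satisfying EF ¬blocked: {s0, s1, s2, s3, s4, s5, s6}.
States satisfying AG EF ¬blocked: {s0, s1, s2, s3, s4, s5, s6}.
States satisfying EG (¬ready → blocked) ∧ AG EF ¬blocked: {s3}.

{s3}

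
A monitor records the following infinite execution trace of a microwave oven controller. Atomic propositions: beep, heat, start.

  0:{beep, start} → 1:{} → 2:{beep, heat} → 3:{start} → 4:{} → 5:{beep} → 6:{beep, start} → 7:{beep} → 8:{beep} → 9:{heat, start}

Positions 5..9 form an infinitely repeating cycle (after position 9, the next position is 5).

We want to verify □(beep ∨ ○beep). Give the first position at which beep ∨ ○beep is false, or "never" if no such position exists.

Check beep ∨ ○beep at each position in order: 0 ✓, 1 ✓, 2 ✓.
At position 3 the labels are {start} and the next position 4 has {}, so beep ∨ ○beep is false there. This is the first violation.

3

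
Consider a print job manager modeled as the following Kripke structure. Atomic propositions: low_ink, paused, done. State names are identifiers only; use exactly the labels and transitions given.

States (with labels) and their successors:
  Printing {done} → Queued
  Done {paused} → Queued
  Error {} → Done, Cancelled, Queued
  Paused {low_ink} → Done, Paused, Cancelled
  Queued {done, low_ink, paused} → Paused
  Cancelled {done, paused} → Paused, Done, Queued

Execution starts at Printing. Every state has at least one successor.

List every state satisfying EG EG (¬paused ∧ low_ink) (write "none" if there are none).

States satisfying EG (¬paused ∧ low_ink): {Paused}.
States satisfying EG EG (¬paused ∧ low_ink): {Paused}.

{Paused}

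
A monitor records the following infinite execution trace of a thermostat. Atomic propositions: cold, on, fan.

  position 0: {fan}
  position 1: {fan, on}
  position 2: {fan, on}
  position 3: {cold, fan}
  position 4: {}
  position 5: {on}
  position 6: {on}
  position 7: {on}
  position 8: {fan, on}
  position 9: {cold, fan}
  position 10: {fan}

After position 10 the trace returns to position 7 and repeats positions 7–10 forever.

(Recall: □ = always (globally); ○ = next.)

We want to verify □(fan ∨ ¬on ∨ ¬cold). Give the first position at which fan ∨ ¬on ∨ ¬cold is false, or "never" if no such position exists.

fan ∨ ¬on ∨ ¬cold holds at every position 0..10, and those are all the positions the trace ever visits, so the invariant □(fan ∨ ¬on ∨ ¬cold) is never violated.

never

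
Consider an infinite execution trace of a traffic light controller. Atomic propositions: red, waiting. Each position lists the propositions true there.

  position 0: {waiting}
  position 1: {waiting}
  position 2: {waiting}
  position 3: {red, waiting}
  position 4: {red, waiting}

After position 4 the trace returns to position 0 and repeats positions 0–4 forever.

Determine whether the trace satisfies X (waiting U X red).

The position after 0 is 1; waiting U X red is true there.

Holds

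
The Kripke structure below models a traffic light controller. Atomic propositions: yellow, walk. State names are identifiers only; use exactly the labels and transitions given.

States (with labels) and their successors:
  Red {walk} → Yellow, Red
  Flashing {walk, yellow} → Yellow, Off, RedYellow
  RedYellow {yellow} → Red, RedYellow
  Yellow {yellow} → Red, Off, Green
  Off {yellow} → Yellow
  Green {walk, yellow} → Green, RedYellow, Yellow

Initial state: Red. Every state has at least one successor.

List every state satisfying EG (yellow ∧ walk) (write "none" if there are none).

States satisfying yellow ∧ walk: {Flashing, Green}.
States satisfying EG (yellow ∧ walk): {Green}.

{Green}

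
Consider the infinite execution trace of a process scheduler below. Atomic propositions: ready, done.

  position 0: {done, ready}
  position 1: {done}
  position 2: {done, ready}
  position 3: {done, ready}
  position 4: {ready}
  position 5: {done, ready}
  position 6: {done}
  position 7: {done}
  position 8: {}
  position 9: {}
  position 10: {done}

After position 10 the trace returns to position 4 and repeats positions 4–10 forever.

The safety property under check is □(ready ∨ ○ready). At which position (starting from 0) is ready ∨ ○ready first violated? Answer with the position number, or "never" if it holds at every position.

6

Check ready ∨ ○ready at each position in order: 0 ✓, 1 ✓, 2 ✓, 3 ✓, 4 ✓, 5 ✓.
At position 6 the labels are {done} and the next position 7 has {done}, so ready ∨ ○ready is false there. This is the first violation.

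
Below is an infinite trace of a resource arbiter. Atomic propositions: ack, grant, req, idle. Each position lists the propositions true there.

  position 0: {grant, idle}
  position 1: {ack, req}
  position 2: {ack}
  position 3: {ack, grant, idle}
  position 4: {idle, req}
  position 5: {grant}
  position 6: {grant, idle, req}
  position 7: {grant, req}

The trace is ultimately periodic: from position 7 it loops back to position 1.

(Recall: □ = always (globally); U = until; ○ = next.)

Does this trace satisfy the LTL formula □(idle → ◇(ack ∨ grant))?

Satisfied

idle → ◇(ack ∨ grant) holds at every position 0..7, and those are all positions ever visited, so □(idle → ◇(ack ∨ grant)) holds.
Positions where idle holds: 0, 3, 4, 6.
Check ◇(ack ∨ grant) at each: 0→ok, 3→ok, 4→ok, 6→ok.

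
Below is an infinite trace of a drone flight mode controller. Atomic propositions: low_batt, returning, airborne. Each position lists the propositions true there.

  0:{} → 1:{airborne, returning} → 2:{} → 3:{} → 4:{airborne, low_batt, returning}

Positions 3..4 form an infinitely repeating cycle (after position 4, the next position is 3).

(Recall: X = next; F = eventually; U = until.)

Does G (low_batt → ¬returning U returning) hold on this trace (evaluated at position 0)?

Satisfied

low_batt → ¬returning U returning holds at every position 0..4, and those are all positions ever visited, so G (low_batt → ¬returning U returning) holds.
Positions where low_batt holds: 4.
Check ¬returning U returning at each: 4→ok.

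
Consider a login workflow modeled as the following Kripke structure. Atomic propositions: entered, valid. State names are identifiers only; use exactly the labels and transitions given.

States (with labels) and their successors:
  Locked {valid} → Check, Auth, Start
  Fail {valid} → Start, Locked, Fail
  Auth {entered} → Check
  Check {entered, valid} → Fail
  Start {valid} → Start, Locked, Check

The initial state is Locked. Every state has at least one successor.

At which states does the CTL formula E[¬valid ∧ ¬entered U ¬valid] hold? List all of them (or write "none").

States satisfying ¬valid ∧ ¬entered: ∅.
States satisfying ¬valid: {Auth}.
States satisfying E[¬valid ∧ ¬entered U ¬valid]: {Auth}.

{Auth}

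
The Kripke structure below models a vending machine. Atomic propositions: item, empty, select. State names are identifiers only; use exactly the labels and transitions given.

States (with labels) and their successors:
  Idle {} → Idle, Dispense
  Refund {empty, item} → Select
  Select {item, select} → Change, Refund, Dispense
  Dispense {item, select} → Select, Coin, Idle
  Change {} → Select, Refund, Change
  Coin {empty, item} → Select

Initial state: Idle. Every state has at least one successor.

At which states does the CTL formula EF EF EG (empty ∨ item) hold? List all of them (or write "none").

States satisfying EF EG (empty ∨ item): {Idle, Refund, Select, Dispense, Change, Coin}.
States satisfying EF EF EG (empty ∨ item): {Idle, Refund, Select, Dispense, Change, Coin}.

{Idle, Refund, Select, Dispense, Change, Coin}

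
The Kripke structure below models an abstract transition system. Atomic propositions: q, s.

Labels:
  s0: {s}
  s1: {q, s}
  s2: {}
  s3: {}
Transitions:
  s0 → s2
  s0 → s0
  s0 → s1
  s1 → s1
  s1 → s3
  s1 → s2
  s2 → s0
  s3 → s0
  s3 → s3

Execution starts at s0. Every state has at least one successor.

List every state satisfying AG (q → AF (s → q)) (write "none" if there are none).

States satisfying q → AF (s → q): {s0, s1, s2, s3}.
States satisfying AG (q → AF (s → q)): {s0, s1, s2, s3}.

{s0, s1, s2, s3}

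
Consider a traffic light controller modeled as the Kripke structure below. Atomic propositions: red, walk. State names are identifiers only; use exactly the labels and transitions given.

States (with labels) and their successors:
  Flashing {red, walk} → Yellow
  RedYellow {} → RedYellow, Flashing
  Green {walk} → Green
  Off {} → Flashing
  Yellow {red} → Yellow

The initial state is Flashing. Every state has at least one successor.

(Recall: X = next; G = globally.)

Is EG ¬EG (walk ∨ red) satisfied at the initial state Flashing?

States satisfying ¬EG (walk ∨ red): {RedYellow, Off}.
States satisfying EG ¬EG (walk ∨ red): {RedYellow}.
No suitable path/successor from Flashing witnesses the formula.
Flashing ∉ Sat(EG ¬EG (walk ∨ red)).

No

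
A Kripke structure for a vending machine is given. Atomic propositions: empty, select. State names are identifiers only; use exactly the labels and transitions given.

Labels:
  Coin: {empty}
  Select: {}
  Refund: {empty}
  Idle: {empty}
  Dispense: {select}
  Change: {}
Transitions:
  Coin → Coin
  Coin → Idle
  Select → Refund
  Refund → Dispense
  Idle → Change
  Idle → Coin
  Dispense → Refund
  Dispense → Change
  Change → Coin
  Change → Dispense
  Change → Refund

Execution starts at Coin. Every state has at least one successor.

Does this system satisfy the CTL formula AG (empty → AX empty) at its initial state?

States satisfying empty → AX empty: {Coin, Select, Dispense, Change}.
States satisfying AG (empty → AX empty): ∅.
Idle is reachable from Coin and violates empty → AX empty, so AG fails at Coin.
Coin ∉ Sat(AG (empty → AX empty)).

Violated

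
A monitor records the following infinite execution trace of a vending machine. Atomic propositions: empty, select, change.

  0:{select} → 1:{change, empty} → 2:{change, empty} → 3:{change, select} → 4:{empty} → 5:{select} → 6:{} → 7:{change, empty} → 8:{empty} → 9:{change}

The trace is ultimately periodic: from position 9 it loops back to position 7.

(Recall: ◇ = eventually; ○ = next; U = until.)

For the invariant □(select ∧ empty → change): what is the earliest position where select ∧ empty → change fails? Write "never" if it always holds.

never

select ∧ empty → change holds at every position 0..9, and those are all the positions the trace ever visits, so the invariant □(select ∧ empty → change) is never violated.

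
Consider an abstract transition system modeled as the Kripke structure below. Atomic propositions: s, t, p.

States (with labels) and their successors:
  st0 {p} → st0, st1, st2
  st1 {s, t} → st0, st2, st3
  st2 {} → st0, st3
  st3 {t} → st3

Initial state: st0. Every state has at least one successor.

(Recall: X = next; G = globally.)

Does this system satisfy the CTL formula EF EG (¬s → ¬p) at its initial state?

States satisfying EG (¬s → ¬p): {st1, st2, st3}.
States satisfying EF EG (¬s → ¬p): {st0, st1, st2, st3}.
Some path from st0 reaches a state where EG (¬s → ¬p) holds.
st0 ∈ Sat(EF EG (¬s → ¬p)).

Satisfied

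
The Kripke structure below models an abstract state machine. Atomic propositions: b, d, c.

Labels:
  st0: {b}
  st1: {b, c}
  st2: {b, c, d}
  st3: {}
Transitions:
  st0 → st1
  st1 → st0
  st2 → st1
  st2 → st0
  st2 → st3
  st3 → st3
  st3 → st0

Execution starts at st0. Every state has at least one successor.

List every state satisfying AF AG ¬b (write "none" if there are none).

none

States satisfying AG ¬b: ∅.
States satisfying AF AG ¬b: ∅.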